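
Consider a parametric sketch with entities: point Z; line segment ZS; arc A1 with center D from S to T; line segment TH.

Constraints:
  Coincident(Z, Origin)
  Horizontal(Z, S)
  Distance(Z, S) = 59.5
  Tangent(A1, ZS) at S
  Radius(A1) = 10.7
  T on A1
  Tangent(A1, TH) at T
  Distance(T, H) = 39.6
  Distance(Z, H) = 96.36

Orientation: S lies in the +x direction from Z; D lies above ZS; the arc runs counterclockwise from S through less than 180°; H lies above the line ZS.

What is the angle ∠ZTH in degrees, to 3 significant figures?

122°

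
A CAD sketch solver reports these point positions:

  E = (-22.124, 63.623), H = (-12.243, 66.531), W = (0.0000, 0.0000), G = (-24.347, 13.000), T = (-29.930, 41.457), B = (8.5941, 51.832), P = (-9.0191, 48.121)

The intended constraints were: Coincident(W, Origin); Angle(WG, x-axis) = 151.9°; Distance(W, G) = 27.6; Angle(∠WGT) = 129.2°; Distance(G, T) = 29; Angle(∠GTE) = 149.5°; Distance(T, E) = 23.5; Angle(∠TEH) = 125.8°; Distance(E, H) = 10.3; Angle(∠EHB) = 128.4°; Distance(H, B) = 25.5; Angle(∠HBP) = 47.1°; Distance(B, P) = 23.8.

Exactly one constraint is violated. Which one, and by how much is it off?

Distance(B, P) = 23.8 — off by 5.80.

W = (0.00, 0.00) ✓; WG at 151.9° ✓; |WG| = 27.60 ✓; ∠WGT = 129.2° ✓; |GT| = 29.00 ✓; ∠GTE = 149.5° ✓; |TE| = 23.50 ✓; ∠TEH = 125.8° ✓; |EH| = 10.30 ✓; ∠EHB = 128.4° ✓; |HB| = 25.50 ✓; ∠HBP = 47.10° ✓; |BP| = 18.00 ✗.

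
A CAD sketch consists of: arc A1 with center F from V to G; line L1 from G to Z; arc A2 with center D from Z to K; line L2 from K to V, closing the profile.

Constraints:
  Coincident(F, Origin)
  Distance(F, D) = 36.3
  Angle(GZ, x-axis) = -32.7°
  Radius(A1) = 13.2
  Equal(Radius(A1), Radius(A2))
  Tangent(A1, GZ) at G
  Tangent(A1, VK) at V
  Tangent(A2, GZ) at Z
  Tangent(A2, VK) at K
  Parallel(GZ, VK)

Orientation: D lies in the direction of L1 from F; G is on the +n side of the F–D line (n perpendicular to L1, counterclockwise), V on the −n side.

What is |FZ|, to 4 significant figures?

38.63

The slot axis is L1's direction at -32.7°, so u = (cos -32.7°, sin -32.7°) = (0.8415, -0.5402) and n = (−sin -32.7°, cos -32.7°) = (0.5402, 0.8415). F is at the origin and D lies 36.3 along u from F, so D = 36.3·u = (30.55, -19.61). Tangency of A1 to both parallel lines with radius 13.2 puts G and V at F ± 13.2·n: G = (7.131, 11.11), V = (-7.131, -11.11). Equal radii place Z and K the same way about D: Z = D + 13.2·n = (37.68, -8.503), K = D − 13.2·n = (23.42, -30.72). Then |FZ| = |Z − F| = 38.63.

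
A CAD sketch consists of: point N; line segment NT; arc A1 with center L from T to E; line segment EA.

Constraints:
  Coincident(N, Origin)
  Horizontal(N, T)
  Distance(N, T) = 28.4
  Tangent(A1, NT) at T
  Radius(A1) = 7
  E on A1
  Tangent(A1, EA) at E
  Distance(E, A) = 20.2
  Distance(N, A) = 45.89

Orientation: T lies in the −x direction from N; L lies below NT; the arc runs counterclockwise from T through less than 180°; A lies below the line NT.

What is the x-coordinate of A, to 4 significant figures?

-37.61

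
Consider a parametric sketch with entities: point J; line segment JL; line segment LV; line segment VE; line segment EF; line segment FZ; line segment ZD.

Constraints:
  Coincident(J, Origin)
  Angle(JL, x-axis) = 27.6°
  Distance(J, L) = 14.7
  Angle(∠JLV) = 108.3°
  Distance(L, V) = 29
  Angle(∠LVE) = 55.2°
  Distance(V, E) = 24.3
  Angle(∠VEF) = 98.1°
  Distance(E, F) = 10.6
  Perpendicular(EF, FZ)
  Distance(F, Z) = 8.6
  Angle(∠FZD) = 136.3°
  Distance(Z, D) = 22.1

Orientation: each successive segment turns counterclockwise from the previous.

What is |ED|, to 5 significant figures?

25.017

J is at the origin; JL runs at 27.6° with length 14.7, so L = (13.027, 6.8105). ∠JLV = 108.3° gives LV at 99.300° from the x-axis; with |LV| = 29.0, V = (8.3407, 35.429). ∠LVE = 55.2° gives VE at -135.90° from the x-axis; with |VE| = 24.3, E = (-9.1098, 18.519). ∠VEF = 98.1° gives EF at -54.000° from the x-axis; with |EF| = 10.6, F = (-2.8793, 9.9430). EF ⟂ FZ, so FZ runs at 36.000°; with |FZ| = 8.6, Z = (4.0783, 14.998). ∠FZD = 136.3° gives ZD at 79.700° from the x-axis; with |ZD| = 22.1, D = (8.0298, 36.742). Then |ED| = |D − E| = 25.017.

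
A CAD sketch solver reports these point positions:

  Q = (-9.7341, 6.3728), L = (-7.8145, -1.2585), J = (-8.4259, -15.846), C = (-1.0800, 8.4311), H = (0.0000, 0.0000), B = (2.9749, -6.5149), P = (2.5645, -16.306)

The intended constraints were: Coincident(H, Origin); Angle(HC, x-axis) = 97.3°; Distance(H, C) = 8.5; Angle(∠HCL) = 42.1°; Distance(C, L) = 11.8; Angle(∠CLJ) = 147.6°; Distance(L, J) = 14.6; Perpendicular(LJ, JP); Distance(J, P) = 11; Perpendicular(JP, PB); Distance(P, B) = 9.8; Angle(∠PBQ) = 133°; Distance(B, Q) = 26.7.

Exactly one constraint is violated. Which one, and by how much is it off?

Distance(B, Q) = 26.7 — off by 8.60.

H = (0.00, 0.00) ✓; HC at 97.30° ✓; |HC| = 8.500 ✓; ∠HCL = 42.10° ✓; |CL| = 11.80 ✓; ∠CLJ = 147.6° ✓; |LJ| = 14.60 ✓; ∠(LJ, JP) = 90.00° ✓; |JP| = 11.00 ✓; ∠(JP, PB) = 90.00° ✓; |PB| = 9.800 ✓; ∠PBQ = 133.0° ✓; |BQ| = 18.10 ✗.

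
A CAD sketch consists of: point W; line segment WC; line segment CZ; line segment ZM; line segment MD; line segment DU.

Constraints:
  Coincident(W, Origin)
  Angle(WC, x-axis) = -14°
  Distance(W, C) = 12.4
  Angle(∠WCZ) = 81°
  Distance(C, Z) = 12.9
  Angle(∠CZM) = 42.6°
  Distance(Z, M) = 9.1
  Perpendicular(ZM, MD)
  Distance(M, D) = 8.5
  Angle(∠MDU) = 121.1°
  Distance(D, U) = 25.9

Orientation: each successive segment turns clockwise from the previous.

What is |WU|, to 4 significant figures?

37.65

ZM ⟂ MD, so MD runs at 19.60°; with |MD| = 8.5, D = (11.95, -3.450). ∠MDU = 121.1° gives DU at -39.30° from the x-axis; with |DU| = 25.9, U = (31.99, -19.85). Then |WU| = |U − W| = 37.65.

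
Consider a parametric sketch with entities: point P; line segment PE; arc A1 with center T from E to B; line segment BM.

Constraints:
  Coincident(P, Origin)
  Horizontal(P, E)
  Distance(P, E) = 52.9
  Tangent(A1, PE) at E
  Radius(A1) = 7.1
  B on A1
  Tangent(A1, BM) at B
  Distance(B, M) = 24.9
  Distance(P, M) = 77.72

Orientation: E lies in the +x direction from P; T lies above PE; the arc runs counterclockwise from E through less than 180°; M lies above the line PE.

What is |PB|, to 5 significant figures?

58.203

Checks: |TB| = 7.100 ✓; ∠(TB, BM) = 90.00° ✓; |BM| = 24.90 ✓; |PM| = 77.72 ✓.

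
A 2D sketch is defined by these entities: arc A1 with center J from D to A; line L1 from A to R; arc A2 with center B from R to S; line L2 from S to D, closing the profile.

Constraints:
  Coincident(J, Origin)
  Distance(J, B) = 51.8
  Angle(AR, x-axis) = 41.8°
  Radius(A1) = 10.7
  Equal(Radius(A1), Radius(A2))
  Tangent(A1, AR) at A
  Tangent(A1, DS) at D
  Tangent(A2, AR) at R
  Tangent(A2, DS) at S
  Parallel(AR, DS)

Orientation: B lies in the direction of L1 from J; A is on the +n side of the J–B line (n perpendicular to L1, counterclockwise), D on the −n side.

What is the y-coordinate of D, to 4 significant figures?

-7.977

J is at the origin and B lies 51.8 along u from J, so B = 51.8·u = (38.62, 34.53). Tangency of A1 to both parallel lines with radius 10.7 puts A and D at J ± 10.7·n: A = (-7.132, 7.977), D = (7.132, -7.977). So D.y = -7.977.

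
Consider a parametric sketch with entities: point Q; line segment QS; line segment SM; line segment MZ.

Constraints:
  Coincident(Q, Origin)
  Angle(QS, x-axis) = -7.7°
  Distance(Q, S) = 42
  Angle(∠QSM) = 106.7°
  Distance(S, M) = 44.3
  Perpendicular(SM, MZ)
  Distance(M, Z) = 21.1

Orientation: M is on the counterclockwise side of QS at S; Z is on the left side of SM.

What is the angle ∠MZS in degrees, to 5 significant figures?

64.532°

Q is at the origin; QS runs at -7.7° with length 42.0, so S = 42.0·(cos -7.7°, sin -7.7°) = (41.621, -5.6274). ∠QSM = 106.7°, so SM runs at -7.7° + (180° − 106.7°) = 65.600° from the x-axis; with |SM| = 44.3, M = S + 44.3·(cos 65.600°, sin 65.600°) = (59.922, 34.716). SM is perpendicular to MZ; with |MZ| = 21.1 on the left of SM, Z = M + 21.1·(-0.91068, 0.41310) = (40.706, 43.432). Then cos ∠MZS = ZM·ZS / (|ZM||ZS|), giving 64.532°.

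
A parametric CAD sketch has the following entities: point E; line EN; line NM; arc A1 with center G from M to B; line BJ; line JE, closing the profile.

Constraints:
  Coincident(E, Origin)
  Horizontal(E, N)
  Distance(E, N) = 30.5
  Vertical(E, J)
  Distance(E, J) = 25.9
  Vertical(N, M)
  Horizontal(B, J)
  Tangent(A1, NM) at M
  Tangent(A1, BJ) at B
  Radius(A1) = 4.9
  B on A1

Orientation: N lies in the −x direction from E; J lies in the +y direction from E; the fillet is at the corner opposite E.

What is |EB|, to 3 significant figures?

36.4

E is at the origin; EN is horizontal with |EN| = 30.5 and N on the −x side, so N = (-30.5, 0.00). E and J share the same x with |EJ| = 25.9 and J on the +y side, so J = (0.00, 25.9). The virtual corner opposite E is at (-30.5, 25.9). The tangent condition forces GM to be normal to NM and the tangent condition forces GB to be normal to BJ, with radius 4.9, so the center G sits 4.9 in from both sides at G = (-25.6, 21.0). That places the tangent points at M = (-30.5, 21.0) on NM and B = (-25.6, 25.9) on BJ. Then |EB| = |B − E| = 36.4.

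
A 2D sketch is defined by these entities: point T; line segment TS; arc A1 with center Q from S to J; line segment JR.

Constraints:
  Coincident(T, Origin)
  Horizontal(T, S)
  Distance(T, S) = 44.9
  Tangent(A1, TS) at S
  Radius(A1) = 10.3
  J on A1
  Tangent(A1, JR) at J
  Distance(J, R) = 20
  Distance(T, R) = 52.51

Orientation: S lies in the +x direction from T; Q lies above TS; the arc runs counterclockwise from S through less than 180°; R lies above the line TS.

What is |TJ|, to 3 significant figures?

55.7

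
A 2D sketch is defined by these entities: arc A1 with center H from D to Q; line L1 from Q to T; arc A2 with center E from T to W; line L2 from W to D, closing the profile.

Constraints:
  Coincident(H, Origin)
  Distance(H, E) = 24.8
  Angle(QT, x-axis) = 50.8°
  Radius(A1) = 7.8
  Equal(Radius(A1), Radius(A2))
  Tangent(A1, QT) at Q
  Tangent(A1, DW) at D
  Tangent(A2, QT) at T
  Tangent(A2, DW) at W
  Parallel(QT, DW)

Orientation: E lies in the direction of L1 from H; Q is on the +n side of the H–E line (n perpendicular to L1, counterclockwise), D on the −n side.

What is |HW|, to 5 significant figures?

25.998

The slot axis is L1's direction at 50.8°, so u = (cos 50.8°, sin 50.8°) = (0.63203, 0.77494) and n = (−sin 50.8°, cos 50.8°) = (-0.77494, 0.63203). H is at the origin and E lies 24.8 along u from H, so E = 24.8·u = (15.674, 19.219). Tangency of A1 to both parallel lines with radius 7.8 puts Q and D at H ± 7.8·n: Q = (-6.0446, 4.9298), D = (6.0446, -4.9298). Equal radii place T and W the same way about E: T = E + 7.8·n = (9.6298, 24.148), W = E − 7.8·n = (21.719, 14.289). Then |HW| = |W − H| = 25.998.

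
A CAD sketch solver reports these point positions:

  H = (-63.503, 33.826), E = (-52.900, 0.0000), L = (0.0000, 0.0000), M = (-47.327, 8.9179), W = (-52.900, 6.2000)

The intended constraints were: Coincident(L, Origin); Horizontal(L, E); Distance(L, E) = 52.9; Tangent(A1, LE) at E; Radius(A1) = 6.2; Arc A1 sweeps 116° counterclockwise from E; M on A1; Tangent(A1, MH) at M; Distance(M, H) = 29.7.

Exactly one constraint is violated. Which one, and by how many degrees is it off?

Tangent(A1, MH) at M — off by 7.00°.

L = (0.00, 0.00) ✓; L.y = 0.00, E.y = 0.00 ✓; |LE| = 52.90 ✓; ∠(WE, EL) = 90.00° ✓; |WE| = 6.200 ✓; bearing(W→M) − bearing(W→E) = 116.0° ✓; |WM| = 6.200 ✓; ∠(WM, MH) = 83.00° ✗; |MH| = 29.70 ✓.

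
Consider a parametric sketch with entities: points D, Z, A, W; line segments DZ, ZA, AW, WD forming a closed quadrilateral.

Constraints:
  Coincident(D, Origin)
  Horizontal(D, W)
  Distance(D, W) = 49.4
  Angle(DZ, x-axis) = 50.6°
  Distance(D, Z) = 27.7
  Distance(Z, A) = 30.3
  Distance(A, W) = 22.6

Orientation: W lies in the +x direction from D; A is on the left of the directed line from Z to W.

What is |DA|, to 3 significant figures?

52.9

Checks: DZ at 50.60° ✓; |ZA| = 30.30 ✓; |AW| = 22.60 ✓.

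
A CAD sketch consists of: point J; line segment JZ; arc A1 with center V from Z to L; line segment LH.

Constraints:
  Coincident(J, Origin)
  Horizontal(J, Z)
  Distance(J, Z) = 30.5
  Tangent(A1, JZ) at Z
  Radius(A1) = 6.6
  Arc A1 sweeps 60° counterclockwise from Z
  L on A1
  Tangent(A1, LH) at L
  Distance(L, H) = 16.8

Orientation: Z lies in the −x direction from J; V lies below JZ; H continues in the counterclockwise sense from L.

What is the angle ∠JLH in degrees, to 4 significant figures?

125.2°

J is at the origin; J and Z share the same y with |JZ| = 30.5 and Z on the −x side, so Z = (-30.50, 0.000). A1 meets JZ tangentially, so VZ is at right angles to JZ, so V = Z + (0, -6.6) = (-30.50, -6.600). On A1, Z sits at bearing 90° from V; a 60° counterclockwise sweep puts L at bearing 150°, so L = V + 6.6·(cos 150°, sin 150°) = (-36.22, -3.300). Since A1 is tangent to LH there, VL ⟂ LH, so LH runs along (−sin 150°, cos 150°); with |LH| = 16.8, H = (-44.62, -17.85). Then cos ∠JLH = LJ·LH / (|LJ||LH|), giving 125.2°.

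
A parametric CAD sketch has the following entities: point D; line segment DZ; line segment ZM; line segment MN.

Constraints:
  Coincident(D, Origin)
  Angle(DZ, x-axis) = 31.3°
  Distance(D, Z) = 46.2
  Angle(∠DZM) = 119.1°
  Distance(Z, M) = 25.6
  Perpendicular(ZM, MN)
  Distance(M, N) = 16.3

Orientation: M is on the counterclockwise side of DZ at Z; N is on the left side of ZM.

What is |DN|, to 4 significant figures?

53.76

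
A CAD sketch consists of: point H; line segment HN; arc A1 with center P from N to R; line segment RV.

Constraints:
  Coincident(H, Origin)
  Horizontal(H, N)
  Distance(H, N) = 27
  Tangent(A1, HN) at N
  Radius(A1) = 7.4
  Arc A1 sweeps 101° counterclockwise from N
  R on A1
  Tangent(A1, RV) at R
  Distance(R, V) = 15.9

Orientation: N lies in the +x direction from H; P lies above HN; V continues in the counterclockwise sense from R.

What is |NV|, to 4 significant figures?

24.78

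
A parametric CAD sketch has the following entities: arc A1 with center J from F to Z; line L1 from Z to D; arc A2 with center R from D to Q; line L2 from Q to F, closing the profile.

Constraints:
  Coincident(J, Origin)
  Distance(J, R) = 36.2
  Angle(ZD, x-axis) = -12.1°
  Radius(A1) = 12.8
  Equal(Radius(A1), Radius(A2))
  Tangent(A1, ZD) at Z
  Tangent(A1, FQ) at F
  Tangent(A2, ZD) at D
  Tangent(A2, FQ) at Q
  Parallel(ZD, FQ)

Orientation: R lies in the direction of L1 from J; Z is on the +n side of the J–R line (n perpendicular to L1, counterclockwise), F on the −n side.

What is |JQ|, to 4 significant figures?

38.40

The slot axis is L1's direction at -12.1°, so u = (cos -12.1°, sin -12.1°) = (0.9778, -0.2096) and n = (−sin -12.1°, cos -12.1°) = (0.2096, 0.9778). J is at the origin and R lies 36.2 along u from J, so R = 36.2·u = (35.40, -7.588). Tangency of A1 to both parallel lines with radius 12.8 puts Z and F at J ± 12.8·n: Z = (2.683, 12.52), F = (-2.683, -12.52). Equal radii place D and Q the same way about R: D = R + 12.8·n = (38.08, 4.927), Q = R − 12.8·n = (32.71, -20.10). Then |JQ| = |Q − J| = 38.40.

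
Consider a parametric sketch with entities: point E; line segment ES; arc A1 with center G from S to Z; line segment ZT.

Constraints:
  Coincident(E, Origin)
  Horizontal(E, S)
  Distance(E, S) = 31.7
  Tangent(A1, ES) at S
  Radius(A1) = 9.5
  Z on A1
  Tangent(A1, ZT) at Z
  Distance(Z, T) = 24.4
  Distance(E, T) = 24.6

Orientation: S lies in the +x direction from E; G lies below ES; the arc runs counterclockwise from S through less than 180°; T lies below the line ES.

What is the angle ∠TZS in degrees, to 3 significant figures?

154°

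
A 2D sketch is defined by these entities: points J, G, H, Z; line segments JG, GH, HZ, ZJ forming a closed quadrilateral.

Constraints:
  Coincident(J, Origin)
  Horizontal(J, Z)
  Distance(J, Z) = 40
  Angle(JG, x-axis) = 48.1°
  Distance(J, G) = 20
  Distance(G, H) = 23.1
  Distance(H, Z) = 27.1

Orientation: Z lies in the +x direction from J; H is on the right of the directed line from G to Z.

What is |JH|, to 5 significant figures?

16.371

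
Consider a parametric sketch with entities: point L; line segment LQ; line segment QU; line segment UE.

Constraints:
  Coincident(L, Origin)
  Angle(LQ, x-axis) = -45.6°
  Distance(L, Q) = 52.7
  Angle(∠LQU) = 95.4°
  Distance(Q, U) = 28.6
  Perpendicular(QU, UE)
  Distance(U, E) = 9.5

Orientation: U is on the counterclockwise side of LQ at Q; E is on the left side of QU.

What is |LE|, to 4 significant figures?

54.52

∠LQU = 95.4°, so QU runs at -45.6° + (180° − 95.4°) = 39.00° from the x-axis; with |QU| = 28.6, U = Q + 28.6·(cos 39.00°, sin 39.00°) = (59.10, -19.65). The perpendicularity gives UE at right angles to QU; with |UE| = 9.5 on the left of QU, E = U + 9.5·(-0.6293, 0.7771) = (53.12, -12.27). Then |LE| = |E − L| = 54.52.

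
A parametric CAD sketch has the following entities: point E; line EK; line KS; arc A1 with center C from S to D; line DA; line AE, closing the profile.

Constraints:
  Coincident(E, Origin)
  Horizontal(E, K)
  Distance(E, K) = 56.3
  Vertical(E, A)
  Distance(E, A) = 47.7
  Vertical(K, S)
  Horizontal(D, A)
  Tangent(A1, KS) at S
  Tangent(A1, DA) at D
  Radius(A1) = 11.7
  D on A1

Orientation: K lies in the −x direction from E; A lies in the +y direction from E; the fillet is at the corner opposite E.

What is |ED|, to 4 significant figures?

65.30

E is at the origin; E and K share the same y with |EK| = 56.3 and K on the −x side, so K = (-56.30, 0.000). EA is vertical with |EA| = 47.7 and A on the +y side, so A = (0.000, 47.70). The virtual corner opposite E is at (-56.30, 47.70). Since A1 is tangent to KS there, CS ⟂ KS and A1 meets DA tangentially, so CD is at right angles to DA, with radius 11.7, so the center C sits 11.7 in from both sides at C = (-44.60, 36.00). That places the tangent points at S = (-56.30, 36.00) on KS and D = (-44.60, 47.70) on DA. Then |ED| = |D − E| = 65.30.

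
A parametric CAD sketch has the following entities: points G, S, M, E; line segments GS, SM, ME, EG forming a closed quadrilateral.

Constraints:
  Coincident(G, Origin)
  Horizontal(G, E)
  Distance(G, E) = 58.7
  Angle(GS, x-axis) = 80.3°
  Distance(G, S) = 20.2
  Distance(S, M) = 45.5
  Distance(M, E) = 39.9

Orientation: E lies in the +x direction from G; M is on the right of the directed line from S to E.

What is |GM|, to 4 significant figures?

31.85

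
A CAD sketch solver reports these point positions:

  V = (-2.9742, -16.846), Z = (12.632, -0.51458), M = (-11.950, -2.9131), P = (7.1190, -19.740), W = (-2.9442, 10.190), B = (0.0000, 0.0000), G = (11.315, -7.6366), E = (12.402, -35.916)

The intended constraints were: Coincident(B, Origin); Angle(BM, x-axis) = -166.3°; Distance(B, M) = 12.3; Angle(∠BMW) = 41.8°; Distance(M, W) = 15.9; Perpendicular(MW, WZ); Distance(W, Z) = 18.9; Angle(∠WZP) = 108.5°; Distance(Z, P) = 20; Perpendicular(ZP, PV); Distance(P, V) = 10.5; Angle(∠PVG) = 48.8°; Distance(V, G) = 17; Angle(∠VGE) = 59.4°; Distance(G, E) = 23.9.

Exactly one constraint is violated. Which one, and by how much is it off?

Distance(G, E) = 23.9 — off by 4.40.

B = (0.00, 0.00) ✓; BM at -166.3° ✓; |BM| = 12.30 ✓; ∠BMW = 41.80° ✓; |MW| = 15.90 ✓; ∠(MW, WZ) = 90.00° ✓; |WZ| = 18.90 ✓; ∠WZP = 108.5° ✓; |ZP| = 20.00 ✓; ∠(ZP, PV) = 90.00° ✓; |PV| = 10.50 ✓; ∠PVG = 48.80° ✓; |VG| = 17.00 ✓; ∠VGE = 59.40° ✓; |GE| = 28.30 ✗.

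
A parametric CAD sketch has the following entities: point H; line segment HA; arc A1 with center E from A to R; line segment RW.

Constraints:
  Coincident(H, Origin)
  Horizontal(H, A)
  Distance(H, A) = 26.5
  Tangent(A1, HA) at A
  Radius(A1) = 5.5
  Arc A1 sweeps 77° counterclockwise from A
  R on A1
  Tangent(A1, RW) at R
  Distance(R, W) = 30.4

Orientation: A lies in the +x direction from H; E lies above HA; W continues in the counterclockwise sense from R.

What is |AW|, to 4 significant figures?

36.01

On A1, A sits at bearing -90° from E; a 77° counterclockwise sweep puts R at bearing -13°, so R = E + 5.5·(cos -13°, sin -13°) = (31.86, 4.263). Tangency of A1 to RW means the radius ER is perpendicular to RW, so RW runs along (−sin -13°, cos -13°); with |RW| = 30.4, W = (38.70, 33.88). Then |AW| = |W − A| = 36.01.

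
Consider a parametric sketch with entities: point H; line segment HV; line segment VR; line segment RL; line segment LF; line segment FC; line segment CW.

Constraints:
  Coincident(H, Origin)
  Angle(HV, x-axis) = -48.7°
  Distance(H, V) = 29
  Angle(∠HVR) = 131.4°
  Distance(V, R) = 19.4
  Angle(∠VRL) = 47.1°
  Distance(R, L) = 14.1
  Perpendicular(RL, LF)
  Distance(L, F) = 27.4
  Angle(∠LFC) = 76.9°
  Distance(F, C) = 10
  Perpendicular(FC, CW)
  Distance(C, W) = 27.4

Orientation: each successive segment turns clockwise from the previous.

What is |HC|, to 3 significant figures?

39.6

H is at the origin; HV runs at -48.7° with length 29.0, so V = (19.1, -21.8). ∠HVR = 131.4° gives VR at -97.3° from the x-axis; with |VR| = 19.4, R = (16.7, -41.0). ∠VRL = 47.1° gives RL at 130° from the x-axis; with |RL| = 14.1, L = (7.65, -30.2). The perpendicularity gives LF at right angles to RL, so LF runs at 39.8°; with |LF| = 27.4, F = (28.7, -12.7). ∠LFC = 76.9° gives FC at -63.3° from the x-axis; with |FC| = 10.0, C = (33.2, -21.6). Then |HC| = |C − H| = 39.6.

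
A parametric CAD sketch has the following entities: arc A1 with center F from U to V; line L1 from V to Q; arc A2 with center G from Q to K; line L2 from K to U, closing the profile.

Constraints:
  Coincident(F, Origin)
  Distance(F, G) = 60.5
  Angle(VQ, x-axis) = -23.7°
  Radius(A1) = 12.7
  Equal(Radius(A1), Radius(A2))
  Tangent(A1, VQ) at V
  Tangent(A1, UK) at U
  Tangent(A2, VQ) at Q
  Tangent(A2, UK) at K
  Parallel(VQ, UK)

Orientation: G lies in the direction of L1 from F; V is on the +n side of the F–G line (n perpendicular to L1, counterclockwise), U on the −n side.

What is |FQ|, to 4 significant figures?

61.82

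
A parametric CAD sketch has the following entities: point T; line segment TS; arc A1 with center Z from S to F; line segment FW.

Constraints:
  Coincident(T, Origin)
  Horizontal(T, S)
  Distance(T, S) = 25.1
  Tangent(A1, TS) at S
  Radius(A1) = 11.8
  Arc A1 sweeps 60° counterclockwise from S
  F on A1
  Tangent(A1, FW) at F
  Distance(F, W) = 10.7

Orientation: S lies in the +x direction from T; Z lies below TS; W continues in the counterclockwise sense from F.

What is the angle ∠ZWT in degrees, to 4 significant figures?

109.9°

T is at the origin; TS is horizontal with |TS| = 25.1 and S on the +x side, so S = (25.10, 0.000). The tangent condition forces ZS to be normal to TS, so Z = S + (0, -11.8) = (25.10, -11.80). On A1, S sits at bearing 90° from Z; a 60° counterclockwise sweep puts F at bearing 150°, so F = Z + 11.8·(cos 150°, sin 150°) = (14.88, -5.900). The tangent condition forces ZF to be normal to FW, so FW runs along (−sin 150°, cos 150°); with |FW| = 10.7, W = (9.531, -15.17). Then cos ∠ZWT = WZ·WT / (|WZ||WT|), giving 109.9°.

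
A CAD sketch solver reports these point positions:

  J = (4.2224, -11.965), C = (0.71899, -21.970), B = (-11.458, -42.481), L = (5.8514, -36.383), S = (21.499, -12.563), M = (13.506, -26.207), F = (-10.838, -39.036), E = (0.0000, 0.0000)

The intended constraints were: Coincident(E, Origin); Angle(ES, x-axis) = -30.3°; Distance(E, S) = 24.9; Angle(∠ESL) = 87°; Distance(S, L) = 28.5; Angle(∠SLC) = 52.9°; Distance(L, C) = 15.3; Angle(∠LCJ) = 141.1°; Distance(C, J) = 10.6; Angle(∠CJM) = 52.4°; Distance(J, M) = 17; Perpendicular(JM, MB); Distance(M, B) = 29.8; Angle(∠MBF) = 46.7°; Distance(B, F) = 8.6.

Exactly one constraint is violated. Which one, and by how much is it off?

Distance(B, F) = 8.6 — off by 5.10.

E = (0.00, 0.00) ✓; ES at -30.30° ✓; |ES| = 24.90 ✓; ∠ESL = 87.00° ✓; |SL| = 28.50 ✓; ∠SLC = 52.90° ✓; |LC| = 15.30 ✓; ∠LCJ = 141.1° ✓; |CJ| = 10.60 ✓; ∠CJM = 52.40° ✓; |JM| = 17.00 ✓; ∠(JM, MB) = 90.00° ✓; |MB| = 29.80 ✓; ∠MBF = 46.70° ✓; |BF| = 3.500 ✗.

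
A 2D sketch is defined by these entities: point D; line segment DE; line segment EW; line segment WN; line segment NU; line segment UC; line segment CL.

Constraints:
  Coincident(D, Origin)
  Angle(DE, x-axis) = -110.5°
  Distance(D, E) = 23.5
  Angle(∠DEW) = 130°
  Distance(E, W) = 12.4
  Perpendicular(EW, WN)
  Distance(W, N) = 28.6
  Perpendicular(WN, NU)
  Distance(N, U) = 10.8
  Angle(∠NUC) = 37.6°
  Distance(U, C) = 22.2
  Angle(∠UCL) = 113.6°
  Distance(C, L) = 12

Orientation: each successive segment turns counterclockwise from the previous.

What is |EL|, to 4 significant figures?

36.28

∠NUC = 37.6° gives UC at -98.10° from the x-axis; with |UC| = 22.2, C = (14.32, -31.30). ∠UCL = 113.6° gives CL at -31.70° from the x-axis; with |CL| = 12.0, L = (24.53, -37.61). Then |EL| = |L − E| = 36.28.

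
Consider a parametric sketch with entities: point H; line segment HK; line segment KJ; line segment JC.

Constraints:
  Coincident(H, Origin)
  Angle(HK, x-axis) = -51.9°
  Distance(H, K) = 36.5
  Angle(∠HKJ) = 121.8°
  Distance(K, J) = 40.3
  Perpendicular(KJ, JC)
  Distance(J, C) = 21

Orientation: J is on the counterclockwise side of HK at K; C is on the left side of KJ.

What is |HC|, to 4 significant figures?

60.37

H is at the origin; HK runs at -51.9° with length 36.5, so K = 36.5·(cos -51.9°, sin -51.9°) = (22.52, -28.72). ∠HKJ = 121.8°, so KJ runs at -51.9° + (180° − 121.8°) = 6.300° from the x-axis; with |KJ| = 40.3, J = K + 40.3·(cos 6.300°, sin 6.300°) = (62.58, -24.30). KJ is perpendicular to JC; with |JC| = 21.0 on the left of KJ, C = J + 21.0·(-0.1097, 0.9940) = (60.27, -3.428). Then |HC| = |C − H| = 60.37.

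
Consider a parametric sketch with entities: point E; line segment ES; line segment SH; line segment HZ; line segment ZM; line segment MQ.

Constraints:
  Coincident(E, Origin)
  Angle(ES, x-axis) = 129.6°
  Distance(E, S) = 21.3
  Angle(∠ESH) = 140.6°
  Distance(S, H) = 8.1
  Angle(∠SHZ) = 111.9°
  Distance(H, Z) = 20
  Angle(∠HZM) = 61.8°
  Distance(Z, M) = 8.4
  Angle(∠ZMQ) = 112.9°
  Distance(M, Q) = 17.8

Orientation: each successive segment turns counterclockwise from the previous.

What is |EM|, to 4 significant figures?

24.02

E is at the origin; ES runs at 129.6° with length 21.3, so S = (-13.58, 16.41). ∠ESH = 140.6° gives SH at 169.0° from the x-axis; with |SH| = 8.1, H = (-21.53, 17.96). ∠SHZ = 111.9° gives HZ at -122.9° from the x-axis; with |HZ| = 20.0, Z = (-32.39, 1.165). ∠HZM = 61.8° gives ZM at -4.700° from the x-axis; with |ZM| = 8.4, M = (-24.02, 0.4768). Then |EM| = |M − E| = 24.02.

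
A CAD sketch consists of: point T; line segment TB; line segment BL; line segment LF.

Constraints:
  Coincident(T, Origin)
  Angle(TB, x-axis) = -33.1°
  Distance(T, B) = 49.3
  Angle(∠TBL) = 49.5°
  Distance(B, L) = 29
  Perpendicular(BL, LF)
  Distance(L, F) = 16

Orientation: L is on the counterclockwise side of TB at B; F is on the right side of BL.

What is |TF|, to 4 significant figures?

53.57

T is at the origin; TB runs at -33.1° with length 49.3, so B = 49.3·(cos -33.1°, sin -33.1°) = (41.30, -26.92). ∠TBL = 49.5°, so BL runs at -33.1° + (180° − 49.5°) = 97.40° from the x-axis; with |BL| = 29.0, L = B + 29.0·(cos 97.40°, sin 97.40°) = (37.56, 1.836). BL ⟂ LF; with |LF| = 16.0 on the right of BL, F = L + 16.0·(0.9917, 0.1288) = (53.43, 3.896). Then |TF| = |F − T| = 53.57.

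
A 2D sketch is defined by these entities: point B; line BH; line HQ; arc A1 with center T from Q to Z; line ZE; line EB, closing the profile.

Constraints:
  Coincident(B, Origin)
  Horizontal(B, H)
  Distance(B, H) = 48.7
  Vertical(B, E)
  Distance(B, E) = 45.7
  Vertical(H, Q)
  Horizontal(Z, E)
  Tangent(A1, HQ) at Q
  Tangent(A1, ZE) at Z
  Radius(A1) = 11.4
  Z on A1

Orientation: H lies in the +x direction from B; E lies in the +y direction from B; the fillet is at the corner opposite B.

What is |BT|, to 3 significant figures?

50.7

BE is vertical with |BE| = 45.7 and E on the +y side, so E = (0.00, 45.7). The virtual corner opposite B is at (48.7, 45.7). Tangency of A1 to HQ means the radius TQ is perpendicular to HQ and since A1 is tangent to ZE there, TZ ⟂ ZE, with radius 11.4, so the center T sits 11.4 in from both sides at T = (37.3, 34.3). Then |BT| = |T − B| = 50.7.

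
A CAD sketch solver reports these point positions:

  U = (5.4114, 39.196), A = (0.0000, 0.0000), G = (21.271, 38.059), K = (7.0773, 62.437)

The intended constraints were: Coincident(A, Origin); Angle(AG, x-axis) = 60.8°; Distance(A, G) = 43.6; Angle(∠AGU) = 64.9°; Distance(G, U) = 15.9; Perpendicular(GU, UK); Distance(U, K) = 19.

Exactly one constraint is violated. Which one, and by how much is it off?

Distance(U, K) = 19 — off by 4.30.

A = (0.00, 0.00) ✓; AG at 60.80° ✓; |AG| = 43.60 ✓; ∠AGU = 64.90° ✓; |GU| = 15.90 ✓; ∠(GU, UK) = 90.00° ✓; |UK| = 23.30 ✗.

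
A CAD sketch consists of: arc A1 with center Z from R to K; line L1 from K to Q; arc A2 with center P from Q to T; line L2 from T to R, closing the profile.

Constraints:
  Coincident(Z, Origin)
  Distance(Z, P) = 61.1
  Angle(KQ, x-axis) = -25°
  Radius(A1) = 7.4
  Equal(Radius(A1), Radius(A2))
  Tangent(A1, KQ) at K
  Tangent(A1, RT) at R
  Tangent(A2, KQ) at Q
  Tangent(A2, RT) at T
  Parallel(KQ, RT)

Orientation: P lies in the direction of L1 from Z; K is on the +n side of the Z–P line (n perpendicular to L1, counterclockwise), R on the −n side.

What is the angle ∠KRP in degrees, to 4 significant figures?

83.09°

Z is at the origin and P lies 61.1 along u from Z, so P = 61.1·u = (55.38, -25.82). Tangency of A1 to both parallel lines with radius 7.4 puts K and R at Z ± 7.4·n: K = (3.127, 6.707), R = (-3.127, -6.707). Then cos ∠KRP = RK·RP / (|RK||RP|), giving 83.09°.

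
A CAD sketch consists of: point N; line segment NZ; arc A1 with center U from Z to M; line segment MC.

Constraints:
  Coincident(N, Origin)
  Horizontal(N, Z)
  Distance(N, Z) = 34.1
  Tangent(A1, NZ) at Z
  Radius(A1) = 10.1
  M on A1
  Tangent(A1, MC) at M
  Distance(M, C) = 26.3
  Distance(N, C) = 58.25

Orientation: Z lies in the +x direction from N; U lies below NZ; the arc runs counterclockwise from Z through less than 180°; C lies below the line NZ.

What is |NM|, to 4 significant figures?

32.22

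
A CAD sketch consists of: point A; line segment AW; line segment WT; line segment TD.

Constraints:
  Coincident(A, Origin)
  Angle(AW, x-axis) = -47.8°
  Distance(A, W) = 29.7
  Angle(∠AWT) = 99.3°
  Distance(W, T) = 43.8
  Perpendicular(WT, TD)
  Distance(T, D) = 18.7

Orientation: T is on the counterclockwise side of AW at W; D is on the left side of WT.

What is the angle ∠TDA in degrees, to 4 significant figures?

102.3°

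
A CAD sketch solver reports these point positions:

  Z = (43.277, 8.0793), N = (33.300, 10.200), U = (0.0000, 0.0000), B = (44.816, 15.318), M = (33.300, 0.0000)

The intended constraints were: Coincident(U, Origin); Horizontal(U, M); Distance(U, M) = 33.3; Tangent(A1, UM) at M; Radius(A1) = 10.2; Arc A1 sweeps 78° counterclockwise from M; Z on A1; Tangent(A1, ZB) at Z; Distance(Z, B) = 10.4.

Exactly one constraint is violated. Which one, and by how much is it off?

Distance(Z, B) = 10.4 — off by 3.00.

U = (0.00, 0.00) ✓; U.y = 0.00, M.y = 0.00 ✓; |UM| = 33.30 ✓; ∠(NM, MU) = 90.00° ✓; |NM| = 10.20 ✓; bearing(N→Z) − bearing(N→M) = 78.00° ✓; |NZ| = 10.20 ✓; ∠(NZ, ZB) = 90.00° ✓; |ZB| = 7.400 ✗.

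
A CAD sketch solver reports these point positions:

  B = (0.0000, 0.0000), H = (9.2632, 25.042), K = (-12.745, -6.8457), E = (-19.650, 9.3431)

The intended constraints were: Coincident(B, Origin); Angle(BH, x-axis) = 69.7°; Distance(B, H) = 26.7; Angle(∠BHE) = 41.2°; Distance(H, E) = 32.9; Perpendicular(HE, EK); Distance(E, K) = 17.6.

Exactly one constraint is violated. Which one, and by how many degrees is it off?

Perpendicular(HE, EK) — off by 5.40°.

B = (0.00, 0.00) ✓; BH at 69.70° ✓; |BH| = 26.70 ✓; ∠BHE = 41.20° ✓; |HE| = 32.90 ✓; ∠(HE, EK) = 84.60° ✗; |EK| = 17.60 ✓.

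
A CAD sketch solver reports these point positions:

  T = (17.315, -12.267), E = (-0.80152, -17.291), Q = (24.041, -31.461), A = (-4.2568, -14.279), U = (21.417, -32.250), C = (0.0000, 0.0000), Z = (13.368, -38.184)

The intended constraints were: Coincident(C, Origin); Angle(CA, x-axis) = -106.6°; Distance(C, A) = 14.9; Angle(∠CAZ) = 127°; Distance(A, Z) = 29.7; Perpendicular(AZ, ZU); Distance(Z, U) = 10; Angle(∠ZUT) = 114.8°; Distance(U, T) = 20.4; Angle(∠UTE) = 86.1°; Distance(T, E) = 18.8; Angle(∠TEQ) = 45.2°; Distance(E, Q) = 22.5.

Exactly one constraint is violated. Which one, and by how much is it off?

Distance(E, Q) = 22.5 — off by 6.10.

C = (0.00, 0.00) ✓; CA at -106.6° ✓; |CA| = 14.90 ✓; ∠CAZ = 127.0° ✓; |AZ| = 29.70 ✓; ∠(AZ, ZU) = 90.00° ✓; |ZU| = 10.00 ✓; ∠ZUT = 114.8° ✓; |UT| = 20.40 ✓; ∠UTE = 86.10° ✓; |TE| = 18.80 ✓; ∠TEQ = 45.20° ✓; |EQ| = 28.60 ✗.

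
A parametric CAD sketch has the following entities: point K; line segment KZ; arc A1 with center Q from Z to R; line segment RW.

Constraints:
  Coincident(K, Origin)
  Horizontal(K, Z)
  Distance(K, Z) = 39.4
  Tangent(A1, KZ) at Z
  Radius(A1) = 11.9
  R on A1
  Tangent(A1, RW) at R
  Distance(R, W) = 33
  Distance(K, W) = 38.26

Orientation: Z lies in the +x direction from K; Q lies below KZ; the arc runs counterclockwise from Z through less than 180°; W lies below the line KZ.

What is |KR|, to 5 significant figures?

29.540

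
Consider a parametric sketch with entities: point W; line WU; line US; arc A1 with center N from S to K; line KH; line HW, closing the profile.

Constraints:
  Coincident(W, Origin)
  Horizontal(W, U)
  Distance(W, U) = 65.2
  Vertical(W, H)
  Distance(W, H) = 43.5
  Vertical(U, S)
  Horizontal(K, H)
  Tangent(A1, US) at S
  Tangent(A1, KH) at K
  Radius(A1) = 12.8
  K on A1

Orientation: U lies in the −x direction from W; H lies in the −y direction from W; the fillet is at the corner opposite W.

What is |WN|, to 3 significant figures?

60.7

W and H share the same x with |WH| = 43.5 and H on the −y side, so H = (0.00, -43.5). The virtual corner opposite W is at (-65.2, -43.5). The tangent condition forces NS to be normal to US and A1 meets KH tangentially, so NK is at right angles to KH, with radius 12.8, so the center N sits 12.8 in from both sides at N = (-52.4, -30.7). Then |WN| = |N − W| = 60.7.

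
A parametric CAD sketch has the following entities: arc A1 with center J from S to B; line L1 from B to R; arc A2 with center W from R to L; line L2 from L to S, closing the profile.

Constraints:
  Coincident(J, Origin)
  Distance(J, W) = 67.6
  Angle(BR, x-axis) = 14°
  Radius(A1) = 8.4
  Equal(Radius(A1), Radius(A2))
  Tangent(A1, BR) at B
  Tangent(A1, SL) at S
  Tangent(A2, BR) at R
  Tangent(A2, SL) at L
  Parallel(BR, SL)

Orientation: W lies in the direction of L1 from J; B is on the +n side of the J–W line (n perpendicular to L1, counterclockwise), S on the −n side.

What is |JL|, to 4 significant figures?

68.12

Tangency of A1 to both parallel lines with radius 8.4 puts B and S at J ± 8.4·n: B = (-2.032, 8.150), S = (2.032, -8.150). Equal radii place R and L the same way about W: R = W + 8.4·n = (63.56, 24.50), L = W − 8.4·n = (67.62, 8.203). Then |JL| = |L − J| = 68.12.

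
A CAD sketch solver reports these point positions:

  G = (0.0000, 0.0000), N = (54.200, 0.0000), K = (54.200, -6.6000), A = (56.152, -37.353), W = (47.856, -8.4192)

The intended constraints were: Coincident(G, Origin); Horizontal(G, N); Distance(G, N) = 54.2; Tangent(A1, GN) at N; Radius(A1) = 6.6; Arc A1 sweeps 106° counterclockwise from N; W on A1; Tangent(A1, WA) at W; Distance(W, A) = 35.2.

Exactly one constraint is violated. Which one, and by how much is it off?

Distance(W, A) = 35.2 — off by 5.10.

G = (0.00, 0.00) ✓; G.y = 0.00, N.y = 0.00 ✓; |GN| = 54.20 ✓; ∠(KN, NG) = 90.00° ✓; |KN| = 6.600 ✓; bearing(K→W) − bearing(K→N) = 106.0° ✓; |KW| = 6.600 ✓; ∠(KW, WA) = 90.00° ✓; |WA| = 30.10 ✗.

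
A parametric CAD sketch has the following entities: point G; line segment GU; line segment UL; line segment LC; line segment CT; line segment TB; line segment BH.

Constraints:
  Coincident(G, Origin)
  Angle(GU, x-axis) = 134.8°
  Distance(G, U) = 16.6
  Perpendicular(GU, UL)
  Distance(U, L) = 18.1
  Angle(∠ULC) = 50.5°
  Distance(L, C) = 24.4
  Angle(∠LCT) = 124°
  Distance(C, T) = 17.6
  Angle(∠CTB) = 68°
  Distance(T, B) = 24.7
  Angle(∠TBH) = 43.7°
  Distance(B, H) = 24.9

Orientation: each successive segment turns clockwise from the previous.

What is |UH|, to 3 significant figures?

19.4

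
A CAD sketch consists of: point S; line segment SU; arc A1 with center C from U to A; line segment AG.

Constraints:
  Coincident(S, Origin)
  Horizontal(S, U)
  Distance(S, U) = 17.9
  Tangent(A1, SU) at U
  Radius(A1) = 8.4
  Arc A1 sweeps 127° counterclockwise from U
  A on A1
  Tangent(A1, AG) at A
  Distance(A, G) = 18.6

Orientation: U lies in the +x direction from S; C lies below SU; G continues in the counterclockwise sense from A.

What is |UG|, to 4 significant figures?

28.66

On A1, U sits at bearing 90° from C; a 127° counterclockwise sweep puts A at bearing 217°, so A = C + 8.4·(cos 217°, sin 217°) = (11.19, -13.46). A1 meets AG tangentially, so CA is at right angles to AG, so AG runs along (−sin 217°, cos 217°); with |AG| = 18.6, G = (22.39, -28.31). Then |UG| = |G − U| = 28.66.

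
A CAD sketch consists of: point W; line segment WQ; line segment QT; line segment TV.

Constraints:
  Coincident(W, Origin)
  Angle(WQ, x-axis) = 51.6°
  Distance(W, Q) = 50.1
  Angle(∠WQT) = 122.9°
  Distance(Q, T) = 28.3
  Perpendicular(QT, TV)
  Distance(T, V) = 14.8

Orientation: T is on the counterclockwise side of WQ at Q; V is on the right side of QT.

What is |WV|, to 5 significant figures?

79.469

W is at the origin; WQ runs at 51.6° with length 50.1, so Q = 50.1·(cos 51.6°, sin 51.6°) = (31.120, 39.263). ∠WQT = 122.9°, so QT runs at 51.6° + (180° − 122.9°) = 108.70° from the x-axis; with |QT| = 28.3, T = Q + 28.3·(cos 108.70°, sin 108.70°) = (22.046, 66.069). QT ⟂ TV; with |TV| = 14.8 on the right of QT, V = T + 14.8·(0.94721, 0.32061) = (36.065, 70.814). Then |WV| = |V − W| = 79.469.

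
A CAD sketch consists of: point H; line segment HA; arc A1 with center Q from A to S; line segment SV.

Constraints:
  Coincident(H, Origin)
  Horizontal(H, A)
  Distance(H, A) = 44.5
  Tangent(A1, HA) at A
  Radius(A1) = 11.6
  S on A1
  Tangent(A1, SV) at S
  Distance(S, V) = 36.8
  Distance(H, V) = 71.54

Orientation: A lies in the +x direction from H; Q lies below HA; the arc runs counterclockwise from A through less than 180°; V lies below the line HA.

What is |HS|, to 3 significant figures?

38.3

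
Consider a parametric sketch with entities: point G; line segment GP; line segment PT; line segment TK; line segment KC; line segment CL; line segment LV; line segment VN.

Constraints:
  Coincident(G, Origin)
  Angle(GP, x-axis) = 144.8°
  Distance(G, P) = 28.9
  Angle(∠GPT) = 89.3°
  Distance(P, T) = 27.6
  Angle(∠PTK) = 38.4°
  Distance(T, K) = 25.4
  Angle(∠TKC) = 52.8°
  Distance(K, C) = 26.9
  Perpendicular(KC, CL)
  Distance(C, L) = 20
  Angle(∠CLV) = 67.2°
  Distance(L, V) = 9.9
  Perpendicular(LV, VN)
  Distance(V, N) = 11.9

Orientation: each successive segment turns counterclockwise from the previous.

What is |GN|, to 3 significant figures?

37.6

∠CLV = 67.2° gives LV at -12.9° from the x-axis; with |LV| = 9.9, V = (-38.8, -1.37). LV is perpendicular to VN, so VN runs at 77.1°; with |VN| = 11.9, N = (-36.2, 10.2). Then |GN| = |N − G| = 37.6.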